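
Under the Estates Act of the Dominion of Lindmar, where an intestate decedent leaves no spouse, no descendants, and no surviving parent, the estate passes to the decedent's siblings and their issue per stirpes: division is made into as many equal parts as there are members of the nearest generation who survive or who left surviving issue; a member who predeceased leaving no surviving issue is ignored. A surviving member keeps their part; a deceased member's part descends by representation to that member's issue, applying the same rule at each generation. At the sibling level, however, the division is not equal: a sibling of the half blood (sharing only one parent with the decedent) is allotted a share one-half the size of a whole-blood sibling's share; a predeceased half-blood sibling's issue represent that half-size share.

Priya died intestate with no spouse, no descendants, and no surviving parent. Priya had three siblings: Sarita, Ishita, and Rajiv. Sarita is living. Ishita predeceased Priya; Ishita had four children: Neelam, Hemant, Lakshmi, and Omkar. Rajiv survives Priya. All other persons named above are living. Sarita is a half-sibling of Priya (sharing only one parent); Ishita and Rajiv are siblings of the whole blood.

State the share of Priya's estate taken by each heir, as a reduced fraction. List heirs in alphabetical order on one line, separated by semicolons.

No spouse, descendants, or parent survives, so the estate passes to Priya's siblings per stirpes.
Half-blood siblings count for one-half the weight of whole-blood siblings at the initial division.
Dividing 1 in proportion to weights (total weight 5/2): Sarita (weight 1/2) → 1/5; Ishita (weight 1) → 2/5; Rajiv (weight 1) → 2/5.
Sarita is living and takes 1/5.
Ishita predeceased; the 2/5 allotted to Ishita's branch passes to Ishita's issue by representation.
The 2/5 is divided into 4 equal shares of 1/10 among Neelam, Hemant, Lakshmi, Omkar.
Neelam is living and takes 1/10.
Hemant is living and takes 1/10.
Lakshmi is living and takes 1/10.
Omkar is living and takes 1/10.
Rajiv is living and takes 2/5.

Hemant 1/10; Lakshmi 1/10; Neelam 1/10; Omkar 1/10; Rajiv 2/5; Sarita 1/5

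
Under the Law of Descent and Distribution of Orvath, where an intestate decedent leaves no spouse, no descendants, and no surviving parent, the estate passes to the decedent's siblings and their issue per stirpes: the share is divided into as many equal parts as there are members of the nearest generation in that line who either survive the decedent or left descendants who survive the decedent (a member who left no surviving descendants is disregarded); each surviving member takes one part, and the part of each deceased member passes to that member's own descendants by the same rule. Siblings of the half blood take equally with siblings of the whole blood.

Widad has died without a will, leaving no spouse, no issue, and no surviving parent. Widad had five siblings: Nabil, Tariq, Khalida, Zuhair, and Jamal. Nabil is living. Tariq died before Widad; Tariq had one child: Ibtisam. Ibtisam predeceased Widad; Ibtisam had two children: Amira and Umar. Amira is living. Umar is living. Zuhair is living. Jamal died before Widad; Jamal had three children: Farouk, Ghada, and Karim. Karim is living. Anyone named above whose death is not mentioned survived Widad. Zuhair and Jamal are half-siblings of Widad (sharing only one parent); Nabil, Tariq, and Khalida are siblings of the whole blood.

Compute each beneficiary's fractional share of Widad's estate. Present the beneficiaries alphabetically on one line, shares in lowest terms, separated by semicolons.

Amira 1/10; Farouk 1/15; Ghada 1/15; Karim 1/15; Khalida 1/5; Nabil 1/5; Umar 1/10; Zuhair 1/5

No spouse, descendants, or parent survives, so the estate passes to Widad's siblings per stirpes.
Half-blood and whole-blood siblings take equally under the stated rule.
The estate is divided into 5 equal shares of 1/5 among Nabil, Tariq, Khalida, Zuhair, Jamal.
Nabil is living and takes 1/5.
Tariq predeceased; the 1/5 allotted to Tariq's branch passes to Tariq's issue by representation.
Ibtisam's line is the sole branch at this level, so the full 1/5 passes to Ibtisam's issue by representation.
The 1/5 is divided into 2 equal shares of 1/10 among Amira, Umar.
Amira is living and takes 1/10.
Umar is living and takes 1/10.
Khalida is living and takes 1/5.
Zuhair is living and takes 1/5.
Jamal predeceased; the 1/5 allotted to Jamal's branch passes to Jamal's issue by representation.
The 1/5 is divided into 3 equal shares of 1/15 among Farouk, Ghada, Karim.
Farouk is living and takes 1/15.
Ghada is living and takes 1/15.
Karim is living and takes 1/15.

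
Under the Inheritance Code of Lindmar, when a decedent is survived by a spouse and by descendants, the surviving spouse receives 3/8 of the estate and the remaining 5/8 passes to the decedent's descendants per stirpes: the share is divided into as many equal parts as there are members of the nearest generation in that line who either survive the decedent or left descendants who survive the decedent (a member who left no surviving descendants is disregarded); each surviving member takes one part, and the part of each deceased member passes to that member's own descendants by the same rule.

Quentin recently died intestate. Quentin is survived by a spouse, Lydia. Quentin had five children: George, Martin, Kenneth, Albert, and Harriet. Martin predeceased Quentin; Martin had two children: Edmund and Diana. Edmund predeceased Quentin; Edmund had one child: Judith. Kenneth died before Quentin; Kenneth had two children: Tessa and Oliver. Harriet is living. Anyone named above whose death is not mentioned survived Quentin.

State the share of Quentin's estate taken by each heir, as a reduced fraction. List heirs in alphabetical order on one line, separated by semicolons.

Lydia, as surviving spouse, takes 3/8.
The remaining 5/8 passes to Quentin's descendants per stirpes.
The 5/8 is divided into 5 equal shares of 1/8 among George, Martin, Kenneth, Albert, Harriet.
George is living and takes 1/8.
Martin predeceased; the 1/8 allotted to Martin's branch passes to Martin's issue by representation.
The 1/8 is divided into 2 equal shares of 1/16 among Edmund, Diana.
Edmund predeceased; the 1/16 allotted to Edmund's branch passes to Edmund's issue by representation.
Judith is the sole taker at this level and receives the full 1/16.
Diana is living and takes 1/16.
Kenneth predeceased; the 1/8 allotted to Kenneth's branch passes to Kenneth's issue by representation.
The 1/8 is divided into 2 equal shares of 1/16 among Tessa, Oliver.
Tessa is living and takes 1/16.
Oliver is living and takes 1/16.
Albert is living and takes 1/8.
Harriet is living and takes 1/8.

Albert 1/8; Diana 1/16; George 1/8; Harriet 1/8; Judith 1/16; Lydia 3/8; Oliver 1/16; Tessa 1/16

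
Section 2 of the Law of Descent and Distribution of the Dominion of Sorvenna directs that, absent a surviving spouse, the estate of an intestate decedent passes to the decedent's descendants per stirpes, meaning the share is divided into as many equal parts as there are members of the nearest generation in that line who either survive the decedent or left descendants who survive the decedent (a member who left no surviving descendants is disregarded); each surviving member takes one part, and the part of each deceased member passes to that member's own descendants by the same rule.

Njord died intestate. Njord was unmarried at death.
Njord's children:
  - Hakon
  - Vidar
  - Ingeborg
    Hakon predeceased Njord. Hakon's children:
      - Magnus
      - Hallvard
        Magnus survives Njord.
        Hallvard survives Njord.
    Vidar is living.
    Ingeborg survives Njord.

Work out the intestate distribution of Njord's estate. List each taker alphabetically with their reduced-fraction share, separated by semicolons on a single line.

There is no surviving spouse, so the entire estate passes to Njord's descendants per stirpes.
The estate is divided into 3 equal shares of 1/3 among Hakon, Vidar, Ingeborg.
Hakon predeceased; the 1/3 allotted to Hakon's branch passes to Hakon's issue by representation.
The 1/3 is divided into 2 equal shares of 1/6 among Magnus, Hallvard.
Magnus is living and takes 1/6.
Hallvard is living and takes 1/6.
Vidar is living and takes 1/3.
Ingeborg is living and takes 1/3.

Hallvard 1/6; Ingeborg 1/3; Magnus 1/6; Vidar 1/3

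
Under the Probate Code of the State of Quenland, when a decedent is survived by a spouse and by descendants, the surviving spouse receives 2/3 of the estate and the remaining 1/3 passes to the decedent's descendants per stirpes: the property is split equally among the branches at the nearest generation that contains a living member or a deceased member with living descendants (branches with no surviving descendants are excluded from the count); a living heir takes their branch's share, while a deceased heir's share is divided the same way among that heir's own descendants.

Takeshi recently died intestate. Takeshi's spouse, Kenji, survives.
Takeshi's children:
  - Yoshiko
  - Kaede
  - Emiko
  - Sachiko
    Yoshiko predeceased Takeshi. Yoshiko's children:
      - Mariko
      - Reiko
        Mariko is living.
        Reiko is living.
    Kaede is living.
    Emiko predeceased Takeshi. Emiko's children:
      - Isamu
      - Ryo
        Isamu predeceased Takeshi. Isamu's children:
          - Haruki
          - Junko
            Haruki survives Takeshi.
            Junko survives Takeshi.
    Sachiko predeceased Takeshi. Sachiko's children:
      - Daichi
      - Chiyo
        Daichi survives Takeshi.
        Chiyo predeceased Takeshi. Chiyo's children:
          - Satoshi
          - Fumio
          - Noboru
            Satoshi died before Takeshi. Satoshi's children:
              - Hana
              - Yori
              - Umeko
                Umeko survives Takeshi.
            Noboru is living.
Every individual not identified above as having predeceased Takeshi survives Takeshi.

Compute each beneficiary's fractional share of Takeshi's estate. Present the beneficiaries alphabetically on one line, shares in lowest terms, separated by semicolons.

Daichi 1/24; Fumio 1/72; Hana 1/216; Haruki 1/48; Junko 1/48; Kaede 1/12; Kenji 2/3; Mariko 1/24; Noboru 1/72; Reiko 1/24; Ryo 1/24; Umeko 1/216; Yori 1/216

Kenji, as surviving spouse, takes 2/3.
The remaining 1/3 passes to Takeshi's descendants per stirpes.
The 1/3 is divided into 4 equal shares of 1/12 among Yoshiko, Kaede, Emiko, Sachiko.
Yoshiko predeceased; the 1/12 allotted to Yoshiko's branch passes to Yoshiko's issue by representation.
The 1/12 is divided into 2 equal shares of 1/24 among Mariko, Reiko.
Mariko is living and takes 1/24.
Reiko is living and takes 1/24.
Kaede is living and takes 1/12.
Emiko predeceased; the 1/12 allotted to Emiko's branch passes to Emiko's issue by representation.
The 1/12 is divided into 2 equal shares of 1/24 among Isamu, Ryo.
Isamu predeceased; the 1/24 allotted to Isamu's branch passes to Isamu's issue by representation.
The 1/24 is divided into 2 equal shares of 1/48 among Haruki, Junko.
Haruki is living and takes 1/48.
Junko is living and takes 1/48.
Ryo is living and takes 1/24.
Sachiko predeceased; the 1/12 allotted to Sachiko's branch passes to Sachiko's issue by representation.
The 1/12 is divided into 2 equal shares of 1/24 among Daichi, Chiyo.
Daichi is living and takes 1/24.
Chiyo predeceased; the 1/24 allotted to Chiyo's branch passes to Chiyo's issue by representation.
The 1/24 is divided into 3 equal shares of 1/72 among Satoshi, Fumio, Noboru.
Satoshi predeceased; the 1/72 allotted to Satoshi's branch passes to Satoshi's issue by representation.
The 1/72 is divided into 3 equal shares of 1/216 among Hana, Yori, Umeko.
Hana is living and takes 1/216.
Yori is living and takes 1/216.
Umeko is living and takes 1/216.
Fumio is living and takes 1/72.
Noboru is living and takes 1/72.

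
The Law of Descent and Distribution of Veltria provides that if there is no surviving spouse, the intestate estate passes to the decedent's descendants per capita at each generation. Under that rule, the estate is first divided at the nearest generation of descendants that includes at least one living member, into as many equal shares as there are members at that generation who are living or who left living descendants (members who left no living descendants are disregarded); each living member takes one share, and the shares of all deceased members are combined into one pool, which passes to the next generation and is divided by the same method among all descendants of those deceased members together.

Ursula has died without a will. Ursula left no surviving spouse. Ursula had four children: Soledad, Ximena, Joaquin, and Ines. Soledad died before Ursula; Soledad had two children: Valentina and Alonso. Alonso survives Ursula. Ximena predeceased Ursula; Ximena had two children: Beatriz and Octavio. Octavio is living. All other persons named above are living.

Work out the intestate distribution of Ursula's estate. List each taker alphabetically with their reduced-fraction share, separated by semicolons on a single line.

Alonso 1/8; Beatriz 1/8; Ines 1/4; Joaquin 1/4; Octavio 1/8; Valentina 1/8

There is no surviving spouse, so the entire estate passes to Ursula's descendants per capita at each generation.
At generation 1 (Soledad, Ximena, Joaquin, Ines) there are 4 shares of (1)/4 = 1/4 each.
Living: Joaquin and Ines — each takes 1/4.
Deceased: Soledad and Ximena. Their combined 1/2 is pooled and carried to generation 2.
At generation 2 (Valentina, Alonso, Beatriz, Octavio) there are 4 shares of (1/2)/4 = 1/8 each.
Living: Valentina, Alonso, Beatriz, and Octavio — each takes 1/8.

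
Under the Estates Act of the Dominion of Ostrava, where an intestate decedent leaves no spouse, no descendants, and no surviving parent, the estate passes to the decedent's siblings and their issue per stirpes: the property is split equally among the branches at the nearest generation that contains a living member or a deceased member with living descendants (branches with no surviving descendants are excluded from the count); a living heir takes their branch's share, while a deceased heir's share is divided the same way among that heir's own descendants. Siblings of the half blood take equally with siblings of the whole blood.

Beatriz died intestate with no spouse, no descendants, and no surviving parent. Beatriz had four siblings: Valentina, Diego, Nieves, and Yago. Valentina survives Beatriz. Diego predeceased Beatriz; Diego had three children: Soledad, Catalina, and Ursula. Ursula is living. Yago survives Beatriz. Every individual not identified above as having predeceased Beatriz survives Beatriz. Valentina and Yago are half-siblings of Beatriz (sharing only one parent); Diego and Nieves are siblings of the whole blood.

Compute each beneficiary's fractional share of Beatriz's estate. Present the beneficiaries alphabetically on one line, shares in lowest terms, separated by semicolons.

No spouse, descendants, or parent survives, so the estate passes to Beatriz's siblings per stirpes.
Half-blood and whole-blood siblings take equally under the stated rule.
The estate is divided into 4 equal shares of 1/4 among Valentina, Diego, Nieves, Yago.
Valentina is living and takes 1/4.
Diego predeceased; the 1/4 allotted to Diego's branch passes to Diego's issue by representation.
The 1/4 is divided into 3 equal shares of 1/12 among Soledad, Catalina, Ursula.
Soledad is living and takes 1/12.
Catalina is living and takes 1/12.
Ursula is living and takes 1/12.
Nieves is living and takes 1/4.
Yago is living and takes 1/4.

Catalina 1/12; Nieves 1/4; Soledad 1/12; Ursula 1/12; Valentina 1/4; Yago 1/4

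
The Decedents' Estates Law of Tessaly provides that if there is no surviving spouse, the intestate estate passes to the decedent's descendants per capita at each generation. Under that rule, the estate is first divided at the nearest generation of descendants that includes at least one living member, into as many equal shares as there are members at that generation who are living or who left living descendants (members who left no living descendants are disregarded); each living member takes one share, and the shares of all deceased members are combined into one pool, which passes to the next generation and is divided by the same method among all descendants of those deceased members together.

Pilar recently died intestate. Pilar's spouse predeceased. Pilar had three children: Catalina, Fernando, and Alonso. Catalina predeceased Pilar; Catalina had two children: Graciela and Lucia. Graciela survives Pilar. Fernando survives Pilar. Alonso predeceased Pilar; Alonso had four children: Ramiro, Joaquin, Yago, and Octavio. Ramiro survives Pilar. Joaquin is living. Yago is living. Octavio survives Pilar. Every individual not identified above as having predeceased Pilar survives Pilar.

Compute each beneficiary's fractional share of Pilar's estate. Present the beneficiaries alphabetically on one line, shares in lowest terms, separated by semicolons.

Fernando 1/3; Graciela 1/9; Joaquin 1/9; Lucia 1/9; Octavio 1/9; Ramiro 1/9; Yago 1/9

There is no surviving spouse, so the entire estate passes to Pilar's descendants per capita at each generation.
At generation 1 (Catalina, Fernando, Alonso) there are 3 shares of (1)/3 = 1/3 each.
Living: Fernando — each takes 1/3.
Deceased: Catalina and Alonso. Their combined 2/3 is pooled and carried to generation 2.
At generation 2 (Graciela, Lucia, Ramiro, Joaquin, Yago, Octavio) there are 6 shares of (2/3)/6 = 1/9 each.
Living: Graciela, Lucia, Ramiro, Joaquin, Yago, and Octavio — each takes 1/9.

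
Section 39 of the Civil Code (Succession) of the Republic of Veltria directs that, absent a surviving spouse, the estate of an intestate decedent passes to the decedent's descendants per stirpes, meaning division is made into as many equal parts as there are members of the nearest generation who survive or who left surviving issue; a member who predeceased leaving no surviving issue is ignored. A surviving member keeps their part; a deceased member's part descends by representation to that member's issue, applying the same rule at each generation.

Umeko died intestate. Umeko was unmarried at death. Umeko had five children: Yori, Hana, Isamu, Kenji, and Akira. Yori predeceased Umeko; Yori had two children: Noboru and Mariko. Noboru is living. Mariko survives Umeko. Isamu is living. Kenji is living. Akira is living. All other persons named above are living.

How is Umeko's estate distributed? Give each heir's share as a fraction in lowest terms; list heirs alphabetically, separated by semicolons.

There is no surviving spouse, so the entire estate passes to Umeko's descendants per stirpes.
The estate is divided into 5 equal shares of 1/5 among Yori, Hana, Isamu, Kenji, Akira.
Yori predeceased; the 1/5 allotted to Yori's branch passes to Yori's issue by representation.
The 1/5 is divided into 2 equal shares of 1/10 among Noboru, Mariko.
Noboru is living and takes 1/10.
Mariko is living and takes 1/10.
Hana is living and takes 1/5.
Isamu is living and takes 1/5.
Kenji is living and takes 1/5.
Akira is living and takes 1/5.

Akira 1/5; Hana 1/5; Isamu 1/5; Kenji 1/5; Mariko 1/10; Noboru 1/10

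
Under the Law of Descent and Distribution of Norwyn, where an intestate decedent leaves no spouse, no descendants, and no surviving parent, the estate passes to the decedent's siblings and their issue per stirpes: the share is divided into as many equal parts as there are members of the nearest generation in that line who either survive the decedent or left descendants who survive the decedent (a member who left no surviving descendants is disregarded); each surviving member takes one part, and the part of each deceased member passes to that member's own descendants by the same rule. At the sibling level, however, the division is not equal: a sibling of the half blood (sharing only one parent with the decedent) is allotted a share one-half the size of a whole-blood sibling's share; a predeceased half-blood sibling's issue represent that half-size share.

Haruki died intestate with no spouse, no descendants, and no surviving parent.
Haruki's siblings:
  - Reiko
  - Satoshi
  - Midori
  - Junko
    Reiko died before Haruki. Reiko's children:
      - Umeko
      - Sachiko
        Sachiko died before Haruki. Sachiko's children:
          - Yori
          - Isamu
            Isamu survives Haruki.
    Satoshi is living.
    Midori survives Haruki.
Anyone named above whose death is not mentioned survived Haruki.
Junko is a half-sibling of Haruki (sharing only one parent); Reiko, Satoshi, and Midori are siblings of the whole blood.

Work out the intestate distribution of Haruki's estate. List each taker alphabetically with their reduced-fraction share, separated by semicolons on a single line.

Isamu 1/14; Junko 1/7; Midori 2/7; Satoshi 2/7; Umeko 1/7; Yori 1/14

No spouse, descendants, or parent survives, so the estate passes to Haruki's siblings per stirpes.
Half-blood siblings count for one-half the weight of whole-blood siblings at the initial division.
Dividing 1 in proportion to weights (total weight 7/2): Reiko (weight 1) → 2/7; Satoshi (weight 1) → 2/7; Midori (weight 1) → 2/7; Junko (weight 1/2) → 1/7.
Reiko predeceased; the 2/7 allotted to Reiko's branch passes to Reiko's issue by representation.
The 2/7 is divided into 2 equal shares of 1/7 among Umeko, Sachiko.
Umeko is living and takes 1/7.
Sachiko predeceased; the 1/7 allotted to Sachiko's branch passes to Sachiko's issue by representation.
The 1/7 is divided into 2 equal shares of 1/14 among Yori, Isamu.
Yori is living and takes 1/14.
Isamu is living and takes 1/14.
Satoshi is living and takes 2/7.
Midori is living and takes 2/7.
Junko is living and takes 1/7.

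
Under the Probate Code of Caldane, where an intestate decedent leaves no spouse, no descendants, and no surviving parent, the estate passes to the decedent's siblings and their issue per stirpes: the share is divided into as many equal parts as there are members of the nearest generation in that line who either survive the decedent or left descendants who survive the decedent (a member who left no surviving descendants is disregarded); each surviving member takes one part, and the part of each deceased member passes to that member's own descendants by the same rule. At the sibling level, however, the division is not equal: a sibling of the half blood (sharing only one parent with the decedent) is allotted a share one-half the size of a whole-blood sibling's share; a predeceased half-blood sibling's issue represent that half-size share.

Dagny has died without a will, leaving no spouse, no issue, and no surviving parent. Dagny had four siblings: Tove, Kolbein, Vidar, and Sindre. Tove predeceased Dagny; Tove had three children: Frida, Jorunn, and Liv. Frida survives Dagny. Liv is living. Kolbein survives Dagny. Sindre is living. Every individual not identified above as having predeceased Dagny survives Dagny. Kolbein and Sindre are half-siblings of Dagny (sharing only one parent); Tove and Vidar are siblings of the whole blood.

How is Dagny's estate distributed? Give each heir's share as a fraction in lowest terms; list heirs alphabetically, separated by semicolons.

Frida 1/9; Jorunn 1/9; Kolbein 1/6; Liv 1/9; Sindre 1/6; Vidar 1/3

No spouse, descendants, or parent survives, so the estate passes to Dagny's siblings per stirpes.
Half-blood siblings count for one-half the weight of whole-blood siblings at the initial division.
Dividing 1 in proportion to weights (total weight 3): Tove (weight 1) → 1/3; Kolbein (weight 1/2) → 1/6; Vidar (weight 1) → 1/3; Sindre (weight 1/2) → 1/6.
Tove predeceased; the 1/3 allotted to Tove's branch passes to Tove's issue by representation.
The 1/3 is divided into 3 equal shares of 1/9 among Frida, Jorunn, Liv.
Frida is living and takes 1/9.
Jorunn is living and takes 1/9.
Liv is living and takes 1/9.
Kolbein is living and takes 1/6.
Vidar is living and takes 1/3.
Sindre is living and takes 1/6.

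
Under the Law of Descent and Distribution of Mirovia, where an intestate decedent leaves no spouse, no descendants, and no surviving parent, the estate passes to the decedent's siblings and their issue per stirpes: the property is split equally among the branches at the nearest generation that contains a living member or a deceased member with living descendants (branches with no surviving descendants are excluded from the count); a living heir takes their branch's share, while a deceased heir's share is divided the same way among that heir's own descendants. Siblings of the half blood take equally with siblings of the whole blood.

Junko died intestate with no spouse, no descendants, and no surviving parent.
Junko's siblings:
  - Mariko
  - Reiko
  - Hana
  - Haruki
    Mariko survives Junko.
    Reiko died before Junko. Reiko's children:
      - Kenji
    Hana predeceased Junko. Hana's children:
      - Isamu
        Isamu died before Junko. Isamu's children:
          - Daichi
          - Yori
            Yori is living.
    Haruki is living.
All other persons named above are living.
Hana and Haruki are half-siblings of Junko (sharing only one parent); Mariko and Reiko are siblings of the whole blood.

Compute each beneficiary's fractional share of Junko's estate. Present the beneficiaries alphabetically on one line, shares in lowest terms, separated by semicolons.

No spouse, descendants, or parent survives, so the estate passes to Junko's siblings per stirpes.
Half-blood and whole-blood siblings take equally under the stated rule.
The estate is divided into 4 equal shares of 1/4 among Mariko, Reiko, Hana, Haruki.
Mariko is living and takes 1/4.
Reiko predeceased; the 1/4 allotted to Reiko's branch passes to Reiko's issue by representation.
Kenji is the sole taker at this level and receives the full 1/4.
Hana predeceased; the 1/4 allotted to Hana's branch passes to Hana's issue by representation.
Isamu's line is the sole branch at this level, so the full 1/4 passes to Isamu's issue by representation.
The 1/4 is divided into 2 equal shares of 1/8 among Daichi, Yori.
Daichi is living and takes 1/8.
Yori is living and takes 1/8.
Haruki is living and takes 1/4.

Daichi 1/8; Haruki 1/4; Kenji 1/4; Mariko 1/4; Yori 1/8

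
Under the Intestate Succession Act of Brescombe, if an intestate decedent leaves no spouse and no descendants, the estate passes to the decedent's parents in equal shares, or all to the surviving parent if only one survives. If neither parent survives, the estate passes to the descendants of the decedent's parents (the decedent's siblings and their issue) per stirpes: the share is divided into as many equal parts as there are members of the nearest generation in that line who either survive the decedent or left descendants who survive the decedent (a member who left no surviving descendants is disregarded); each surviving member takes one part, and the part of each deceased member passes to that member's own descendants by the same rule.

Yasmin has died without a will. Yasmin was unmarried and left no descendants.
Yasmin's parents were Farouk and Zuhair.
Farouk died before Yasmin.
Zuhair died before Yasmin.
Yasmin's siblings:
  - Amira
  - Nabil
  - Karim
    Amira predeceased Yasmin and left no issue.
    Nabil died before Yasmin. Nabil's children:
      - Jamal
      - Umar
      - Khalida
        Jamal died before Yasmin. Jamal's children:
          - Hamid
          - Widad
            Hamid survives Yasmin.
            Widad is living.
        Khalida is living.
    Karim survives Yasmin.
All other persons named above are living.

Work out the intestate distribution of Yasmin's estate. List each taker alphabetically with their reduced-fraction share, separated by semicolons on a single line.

Hamid 1/12; Karim 1/2; Khalida 1/6; Umar 1/6; Widad 1/12

Neither parent survives and there are no descendants, so the estate passes to Yasmin's siblings and their issue per stirpes.
Amira left no surviving issue, so that branch lapses and is disregarded.
The estate is divided into 2 equal shares of 1/2 among Nabil, Karim.
Nabil predeceased; the 1/2 allotted to Nabil's branch passes to Nabil's issue by representation.
The 1/2 is divided into 3 equal shares of 1/6 among Jamal, Umar, Khalida.
Jamal predeceased; the 1/6 allotted to Jamal's branch passes to Jamal's issue by representation.
The 1/6 is divided into 2 equal shares of 1/12 among Hamid, Widad.
Hamid is living and takes 1/12.
Widad is living and takes 1/12.
Umar is living and takes 1/6.
Khalida is living and takes 1/6.
Karim is living and takes 1/2.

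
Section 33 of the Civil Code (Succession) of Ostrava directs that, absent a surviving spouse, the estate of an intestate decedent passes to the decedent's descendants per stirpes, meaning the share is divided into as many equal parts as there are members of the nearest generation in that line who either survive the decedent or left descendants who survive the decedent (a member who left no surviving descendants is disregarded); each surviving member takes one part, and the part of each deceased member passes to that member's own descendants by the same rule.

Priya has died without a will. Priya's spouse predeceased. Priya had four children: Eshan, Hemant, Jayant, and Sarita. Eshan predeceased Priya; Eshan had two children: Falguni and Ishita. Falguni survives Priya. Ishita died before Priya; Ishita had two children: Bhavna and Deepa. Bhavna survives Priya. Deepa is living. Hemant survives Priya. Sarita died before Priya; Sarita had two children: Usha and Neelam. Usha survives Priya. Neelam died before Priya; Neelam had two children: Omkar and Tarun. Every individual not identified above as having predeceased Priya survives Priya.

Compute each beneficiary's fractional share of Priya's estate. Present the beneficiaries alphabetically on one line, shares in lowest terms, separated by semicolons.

There is no surviving spouse, so the entire estate passes to Priya's descendants per stirpes.
The estate is divided into 4 equal shares of 1/4 among Eshan, Hemant, Jayant, Sarita.
Eshan predeceased; the 1/4 allotted to Eshan's branch passes to Eshan's issue by representation.
The 1/4 is divided into 2 equal shares of 1/8 among Falguni, Ishita.
Falguni is living and takes 1/8.
Ishita predeceased; the 1/8 allotted to Ishita's branch passes to Ishita's issue by representation.
The 1/8 is divided into 2 equal shares of 1/16 among Bhavna, Deepa.
Bhavna is living and takes 1/16.
Deepa is living and takes 1/16.
Hemant is living and takes 1/4.
Jayant is living and takes 1/4.
Sarita predeceased; the 1/4 allotted to Sarita's branch passes to Sarita's issue by representation.
The 1/4 is divided into 2 equal shares of 1/8 among Usha, Neelam.
Usha is living and takes 1/8.
Neelam predeceased; the 1/8 allotted to Neelam's branch passes to Neelam's issue by representation.
The 1/8 is divided into 2 equal shares of 1/16 among Omkar, Tarun.
Omkar is living and takes 1/16.
Tarun is living and takes 1/16.

Bhavna 1/16; Deepa 1/16; Falguni 1/8; Hemant 1/4; Jayant 1/4; Omkar 1/16; Tarun 1/16; Usha 1/8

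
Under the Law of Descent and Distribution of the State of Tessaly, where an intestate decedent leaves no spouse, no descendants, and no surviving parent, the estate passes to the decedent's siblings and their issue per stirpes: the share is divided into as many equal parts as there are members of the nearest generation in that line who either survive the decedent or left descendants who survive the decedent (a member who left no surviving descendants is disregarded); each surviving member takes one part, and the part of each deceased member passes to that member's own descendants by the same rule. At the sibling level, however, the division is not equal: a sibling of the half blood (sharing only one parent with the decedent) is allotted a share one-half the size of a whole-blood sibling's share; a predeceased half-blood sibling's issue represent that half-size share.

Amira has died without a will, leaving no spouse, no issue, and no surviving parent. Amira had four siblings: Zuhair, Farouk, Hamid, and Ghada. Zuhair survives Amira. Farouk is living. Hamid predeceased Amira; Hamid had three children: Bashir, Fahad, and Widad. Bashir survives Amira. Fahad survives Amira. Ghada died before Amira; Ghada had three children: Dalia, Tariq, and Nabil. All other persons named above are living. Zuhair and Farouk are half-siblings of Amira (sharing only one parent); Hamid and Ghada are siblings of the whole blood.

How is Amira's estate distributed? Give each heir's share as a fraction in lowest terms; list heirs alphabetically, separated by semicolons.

No spouse, descendants, or parent survives, so the estate passes to Amira's siblings per stirpes.
Half-blood siblings count for one-half the weight of whole-blood siblings at the initial division.
Dividing 1 in proportion to weights (total weight 3): Zuhair (weight 1/2) → 1/6; Farouk (weight 1/2) → 1/6; Hamid (weight 1) → 1/3; Ghada (weight 1) → 1/3.
Zuhair is living and takes 1/6.
Farouk is living and takes 1/6.
Hamid predeceased; the 1/3 allotted to Hamid's branch passes to Hamid's issue by representation.
The 1/3 is divided into 3 equal shares of 1/9 among Bashir, Fahad, Widad.
Bashir is living and takes 1/9.
Fahad is living and takes 1/9.
Widad is living and takes 1/9.
Ghada predeceased; the 1/3 allotted to Ghada's branch passes to Ghada's issue by representation.
The 1/3 is divided into 3 equal shares of 1/9 among Dalia, Tariq, Nabil.
Dalia is living and takes 1/9.
Tariq is living and takes 1/9.
Nabil is living and takes 1/9.

Bashir 1/9; Dalia 1/9; Fahad 1/9; Farouk 1/6; Nabil 1/9; Tariq 1/9; Widad 1/9; Zuhair 1/6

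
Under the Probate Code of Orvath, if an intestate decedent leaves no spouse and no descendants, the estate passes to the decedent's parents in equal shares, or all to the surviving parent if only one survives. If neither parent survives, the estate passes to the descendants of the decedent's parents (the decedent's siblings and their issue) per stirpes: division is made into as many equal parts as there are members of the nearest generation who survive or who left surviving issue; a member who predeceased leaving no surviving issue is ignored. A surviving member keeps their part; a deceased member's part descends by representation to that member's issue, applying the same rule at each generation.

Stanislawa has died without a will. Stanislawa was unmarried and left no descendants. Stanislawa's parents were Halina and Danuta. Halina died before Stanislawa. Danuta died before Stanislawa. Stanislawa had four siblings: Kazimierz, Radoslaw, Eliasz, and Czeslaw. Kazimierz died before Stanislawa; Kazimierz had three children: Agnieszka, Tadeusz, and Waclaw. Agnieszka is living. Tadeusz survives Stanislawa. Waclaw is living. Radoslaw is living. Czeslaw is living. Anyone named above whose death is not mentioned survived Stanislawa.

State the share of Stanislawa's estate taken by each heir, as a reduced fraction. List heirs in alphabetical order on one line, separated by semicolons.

Neither parent survives and there are no descendants, so the estate passes to Stanislawa's siblings and their issue per stirpes.
The estate is divided into 4 equal shares of 1/4 among Kazimierz, Radoslaw, Eliasz, Czeslaw.
Kazimierz predeceased; the 1/4 allotted to Kazimierz's branch passes to Kazimierz's issue by representation.
The 1/4 is divided into 3 equal shares of 1/12 among Agnieszka, Tadeusz, Waclaw.
Agnieszka is living and takes 1/12.
Tadeusz is living and takes 1/12.
Waclaw is living and takes 1/12.
Radoslaw is living and takes 1/4.
Eliasz is living and takes 1/4.
Czeslaw is living and takes 1/4.

Agnieszka 1/12; Czeslaw 1/4; Eliasz 1/4; Radoslaw 1/4; Tadeusz 1/12; Waclaw 1/12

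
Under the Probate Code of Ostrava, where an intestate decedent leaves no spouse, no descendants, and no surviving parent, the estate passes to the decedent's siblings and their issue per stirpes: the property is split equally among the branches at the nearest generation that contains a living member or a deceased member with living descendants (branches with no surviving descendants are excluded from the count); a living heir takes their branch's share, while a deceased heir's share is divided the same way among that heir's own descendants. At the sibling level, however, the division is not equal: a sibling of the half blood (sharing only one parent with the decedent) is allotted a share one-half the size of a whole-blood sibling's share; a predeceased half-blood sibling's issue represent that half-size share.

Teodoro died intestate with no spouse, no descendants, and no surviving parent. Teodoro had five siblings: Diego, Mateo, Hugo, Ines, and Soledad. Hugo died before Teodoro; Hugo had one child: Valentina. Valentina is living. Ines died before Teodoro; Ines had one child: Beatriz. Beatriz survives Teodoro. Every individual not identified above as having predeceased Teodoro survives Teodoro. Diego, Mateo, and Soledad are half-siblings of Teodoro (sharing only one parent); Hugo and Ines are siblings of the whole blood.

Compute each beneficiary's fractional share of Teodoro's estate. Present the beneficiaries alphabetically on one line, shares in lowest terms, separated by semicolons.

No spouse, descendants, or parent survives, so the estate passes to Teodoro's siblings per stirpes.
Half-blood siblings count for one-half the weight of whole-blood siblings at the initial division.
Dividing 1 in proportion to weights (total weight 7/2): Diego (weight 1/2) → 1/7; Mateo (weight 1/2) → 1/7; Hugo (weight 1) → 2/7; Ines (weight 1) → 2/7; Soledad (weight 1/2) → 1/7.
Diego is living and takes 1/7.
Mateo is living and takes 1/7.
Hugo predeceased; the 2/7 allotted to Hugo's branch passes to Hugo's issue by representation.
Valentina is the sole taker at this level and receives the full 2/7.
Ines predeceased; the 2/7 allotted to Ines's branch passes to Ines's issue by representation.
Beatriz is the sole taker at this level and receives the full 2/7.
Soledad is living and takes 1/7.

Beatriz 2/7; Diego 1/7; Mateo 1/7; Soledad 1/7; Valentina 2/7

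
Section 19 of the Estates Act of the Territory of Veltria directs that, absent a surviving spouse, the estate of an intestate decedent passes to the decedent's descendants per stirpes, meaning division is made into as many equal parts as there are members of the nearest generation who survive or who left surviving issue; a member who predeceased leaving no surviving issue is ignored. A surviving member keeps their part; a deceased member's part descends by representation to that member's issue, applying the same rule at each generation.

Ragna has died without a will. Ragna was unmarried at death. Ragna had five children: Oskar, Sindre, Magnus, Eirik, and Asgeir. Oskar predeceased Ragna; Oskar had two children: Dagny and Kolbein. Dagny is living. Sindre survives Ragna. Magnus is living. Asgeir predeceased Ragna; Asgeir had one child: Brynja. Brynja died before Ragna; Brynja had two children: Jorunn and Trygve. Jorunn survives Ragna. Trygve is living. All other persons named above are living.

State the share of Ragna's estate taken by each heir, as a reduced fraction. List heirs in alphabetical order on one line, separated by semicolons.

Dagny 1/10; Eirik 1/5; Jorunn 1/10; Kolbein 1/10; Magnus 1/5; Sindre 1/5; Trygve 1/10

There is no surviving spouse, so the entire estate passes to Ragna's descendants per stirpes.
The estate is divided into 5 equal shares of 1/5 among Oskar, Sindre, Magnus, Eirik, Asgeir.
Oskar predeceased; the 1/5 allotted to Oskar's branch passes to Oskar's issue by representation.
The 1/5 is divided into 2 equal shares of 1/10 among Dagny, Kolbein.
Dagny is living and takes 1/10.
Kolbein is living and takes 1/10.
Sindre is living and takes 1/5.
Magnus is living and takes 1/5.
Eirik is living and takes 1/5.
Asgeir predeceased; the 1/5 allotted to Asgeir's branch passes to Asgeir's issue by representation.
Brynja's line is the sole branch at this level, so the full 1/5 passes to Brynja's issue by representation.
The 1/5 is divided into 2 equal shares of 1/10 among Jorunn, Trygve.
Jorunn is living and takes 1/10.
Trygve is living and takes 1/10.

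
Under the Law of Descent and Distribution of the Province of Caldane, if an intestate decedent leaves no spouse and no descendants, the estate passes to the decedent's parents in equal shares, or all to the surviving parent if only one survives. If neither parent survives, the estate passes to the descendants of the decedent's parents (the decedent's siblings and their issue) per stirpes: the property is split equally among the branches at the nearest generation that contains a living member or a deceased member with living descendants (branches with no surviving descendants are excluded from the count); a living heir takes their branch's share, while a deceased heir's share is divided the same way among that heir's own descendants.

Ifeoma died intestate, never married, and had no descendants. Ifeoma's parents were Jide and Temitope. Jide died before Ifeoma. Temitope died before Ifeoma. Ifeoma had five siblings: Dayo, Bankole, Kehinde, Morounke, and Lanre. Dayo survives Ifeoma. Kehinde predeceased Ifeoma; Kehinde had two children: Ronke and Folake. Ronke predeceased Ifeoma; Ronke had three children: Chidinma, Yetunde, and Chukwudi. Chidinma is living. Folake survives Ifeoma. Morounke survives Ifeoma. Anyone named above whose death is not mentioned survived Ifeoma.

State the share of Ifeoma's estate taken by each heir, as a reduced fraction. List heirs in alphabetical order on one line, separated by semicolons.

Neither parent survives and there are no descendants, so the estate passes to Ifeoma's siblings and their issue per stirpes.
The estate is divided into 5 equal shares of 1/5 among Dayo, Bankole, Kehinde, Morounke, Lanre.
Dayo is living and takes 1/5.
Bankole is living and takes 1/5.
Kehinde predeceased; the 1/5 allotted to Kehinde's branch passes to Kehinde's issue by representation.
The 1/5 is divided into 2 equal shares of 1/10 among Ronke, Folake.
Ronke predeceased; the 1/10 allotted to Ronke's branch passes to Ronke's issue by representation.
The 1/10 is divided into 3 equal shares of 1/30 among Chidinma, Yetunde, Chukwudi.
Chidinma is living and takes 1/30.
Yetunde is living and takes 1/30.
Chukwudi is living and takes 1/30.
Folake is living and takes 1/10.
Morounke is living and takes 1/5.
Lanre is living and takes 1/5.

Bankole 1/5; Chidinma 1/30; Chukwudi 1/30; Dayo 1/5; Folake 1/10; Lanre 1/5; Morounke 1/5; Yetunde 1/30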